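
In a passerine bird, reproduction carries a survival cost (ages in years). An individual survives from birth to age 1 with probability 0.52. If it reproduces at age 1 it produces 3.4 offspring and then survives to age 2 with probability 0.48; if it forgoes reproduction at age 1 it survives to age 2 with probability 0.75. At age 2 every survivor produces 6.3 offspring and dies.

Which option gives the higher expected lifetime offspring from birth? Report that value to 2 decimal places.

3.34

breed at age 1: R₀ = 0.52 × (3.4 + 0.48 × 6.3) = 0.52 × 6.4240 = 3.3405
delay to age 2: R₀ = 0.52 × (0.75 × 6.3) = 0.52 × 4.7250 = 2.4570
Higher: breed at age 1 (3.3405).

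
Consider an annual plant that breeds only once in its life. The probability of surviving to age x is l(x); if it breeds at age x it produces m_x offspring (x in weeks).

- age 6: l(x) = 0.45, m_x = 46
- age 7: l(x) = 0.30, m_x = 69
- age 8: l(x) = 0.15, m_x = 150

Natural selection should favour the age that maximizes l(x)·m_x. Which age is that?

8

Expected offspring if breeding at age x = l(x) × m_x:
  age 6: 0.45 × 46 = 20.700
  age 7: 0.30 × 69 = 20.700
  age 8: 0.15 × 150 = 22.500
Maximum at age 8 (22.500).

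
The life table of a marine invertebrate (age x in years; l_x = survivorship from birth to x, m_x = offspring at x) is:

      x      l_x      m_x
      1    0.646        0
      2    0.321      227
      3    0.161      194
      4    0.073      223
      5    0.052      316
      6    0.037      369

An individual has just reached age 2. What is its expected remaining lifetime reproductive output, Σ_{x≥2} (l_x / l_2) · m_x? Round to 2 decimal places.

468.74

l_2 = 0.321. Conditional survival from age 2 to x is l_x / l_2.
  x=2: (0.321/0.321) × 227 = 227.0000
  x=3: (0.161/0.321) × 194 = 97.3022
  x=4: (0.073/0.321) × 223 = 50.7134
  x=5: (0.052/0.321) × 316 = 51.1900
  x=6: (0.037/0.321) × 369 = 42.5327
Sum = 227.0000 + 97.3022 + 50.7134 + 51.1900 + 42.5327 = 468.7383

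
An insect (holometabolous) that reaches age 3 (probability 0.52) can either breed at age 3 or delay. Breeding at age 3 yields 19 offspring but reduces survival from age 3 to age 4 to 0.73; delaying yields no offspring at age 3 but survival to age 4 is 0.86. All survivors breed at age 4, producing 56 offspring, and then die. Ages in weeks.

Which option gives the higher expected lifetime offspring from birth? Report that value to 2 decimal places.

31.14

breed at age 3: R₀ = 0.52 × (19 + 0.73 × 56) = 0.52 × 59.8800 = 31.1376
delay to age 4: R₀ = 0.52 × (0.86 × 56) = 0.52 × 48.1600 = 25.0432
Higher: breed at age 3 (31.1376).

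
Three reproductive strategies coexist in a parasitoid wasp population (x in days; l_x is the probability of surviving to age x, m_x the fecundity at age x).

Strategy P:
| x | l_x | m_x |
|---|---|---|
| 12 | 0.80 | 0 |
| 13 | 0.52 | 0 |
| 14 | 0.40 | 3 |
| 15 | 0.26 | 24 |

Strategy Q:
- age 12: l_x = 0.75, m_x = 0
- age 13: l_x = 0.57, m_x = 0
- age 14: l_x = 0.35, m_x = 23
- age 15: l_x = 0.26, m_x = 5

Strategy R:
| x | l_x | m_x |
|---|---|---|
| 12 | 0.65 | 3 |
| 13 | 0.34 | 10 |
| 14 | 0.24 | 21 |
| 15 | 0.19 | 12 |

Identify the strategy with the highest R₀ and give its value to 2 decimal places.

12.67

Strategy P: R₀ = 0.80×0 + 0.52×0 + 0.40×3 + 0.26×24 = 7.4400
Strategy Q: R₀ = 0.75×0 + 0.57×0 + 0.35×23 + 0.26×5 = 9.3500
Strategy R: R₀ = 0.65×3 + 0.34×10 + 0.24×21 + 0.19×12 = 12.6700
Highest R₀: strategy R with 12.6700.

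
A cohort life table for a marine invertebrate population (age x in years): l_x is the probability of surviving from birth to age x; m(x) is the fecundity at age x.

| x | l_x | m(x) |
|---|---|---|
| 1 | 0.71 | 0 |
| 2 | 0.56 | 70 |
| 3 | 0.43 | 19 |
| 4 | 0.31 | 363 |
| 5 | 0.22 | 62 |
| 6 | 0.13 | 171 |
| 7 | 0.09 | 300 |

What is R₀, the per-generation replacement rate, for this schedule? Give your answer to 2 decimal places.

222.77

R₀ = Σ l_x m(x):
  age 1: 0.71 × 0 = 0.0000
  age 2: 0.56 × 70 = 39.2000
  age 3: 0.43 × 19 = 8.1700
  age 4: 0.31 × 363 = 112.5300
  age 5: 0.22 × 62 = 13.6400
  age 6: 0.13 × 171 = 22.2300
  age 7: 0.09 × 300 = 27.0000
R₀ = 0.0000 + 39.2000 + 8.1700 + 112.5300 + 13.6400 + 22.2300 + 27.0000 = 222.7700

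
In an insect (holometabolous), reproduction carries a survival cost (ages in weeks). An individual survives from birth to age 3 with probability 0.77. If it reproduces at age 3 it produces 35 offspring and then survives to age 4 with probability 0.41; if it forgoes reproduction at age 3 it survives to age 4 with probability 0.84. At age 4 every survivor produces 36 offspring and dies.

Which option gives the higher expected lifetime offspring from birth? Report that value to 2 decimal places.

breed at age 3: R₀ = 0.77 × (35 + 0.41 × 36) = 0.77 × 49.7600 = 38.3152
delay to age 4: R₀ = 0.77 × (0.84 × 36) = 0.77 × 30.2400 = 23.2848
Higher: breed at age 3 (38.3152).

38.32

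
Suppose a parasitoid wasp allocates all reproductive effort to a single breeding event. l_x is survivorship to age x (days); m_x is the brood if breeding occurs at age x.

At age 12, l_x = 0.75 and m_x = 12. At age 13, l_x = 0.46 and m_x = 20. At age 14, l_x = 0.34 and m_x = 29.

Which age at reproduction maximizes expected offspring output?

Expected offspring if breeding at age x = l_x × m_x:
  age 12: 0.75 × 12 = 9.000
  age 13: 0.46 × 20 = 9.200
  age 14: 0.34 × 29 = 9.860
Maximum at age 14 (9.860).

14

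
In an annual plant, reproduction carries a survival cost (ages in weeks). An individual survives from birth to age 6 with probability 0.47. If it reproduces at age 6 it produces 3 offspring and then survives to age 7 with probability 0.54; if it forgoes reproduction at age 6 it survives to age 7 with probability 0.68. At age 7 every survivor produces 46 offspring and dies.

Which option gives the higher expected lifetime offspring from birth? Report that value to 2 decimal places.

14.70

breed at age 6: R₀ = 0.47 × (3 + 0.54 × 46) = 0.47 × 27.8400 = 13.0848
delay to age 7: R₀ = 0.47 × (0.68 × 46) = 0.47 × 31.2800 = 14.7016
Higher: delay to age 7 (14.7016).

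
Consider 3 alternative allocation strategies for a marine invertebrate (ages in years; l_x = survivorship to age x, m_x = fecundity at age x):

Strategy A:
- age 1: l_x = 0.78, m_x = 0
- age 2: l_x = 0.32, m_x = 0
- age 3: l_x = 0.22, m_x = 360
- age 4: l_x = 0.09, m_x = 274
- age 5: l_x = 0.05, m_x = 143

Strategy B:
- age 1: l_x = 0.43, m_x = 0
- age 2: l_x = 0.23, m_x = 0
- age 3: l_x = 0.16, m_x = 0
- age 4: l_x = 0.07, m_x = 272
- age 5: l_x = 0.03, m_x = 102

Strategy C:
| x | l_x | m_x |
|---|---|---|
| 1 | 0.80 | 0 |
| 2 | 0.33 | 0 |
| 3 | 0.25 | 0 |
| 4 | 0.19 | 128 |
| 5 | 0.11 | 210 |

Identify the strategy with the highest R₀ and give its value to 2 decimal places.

111.01

Strategy A: R₀ = 0.78×0 + 0.32×0 + 0.22×360 + 0.09×274 + 0.05×143 = 111.0100
Strategy B: R₀ = 0.43×0 + 0.23×0 + 0.16×0 + 0.07×272 + 0.03×102 = 22.1000
Strategy C: R₀ = 0.80×0 + 0.33×0 + 0.25×0 + 0.19×128 + 0.11×210 = 47.4200
Highest R₀: strategy A with 111.0100.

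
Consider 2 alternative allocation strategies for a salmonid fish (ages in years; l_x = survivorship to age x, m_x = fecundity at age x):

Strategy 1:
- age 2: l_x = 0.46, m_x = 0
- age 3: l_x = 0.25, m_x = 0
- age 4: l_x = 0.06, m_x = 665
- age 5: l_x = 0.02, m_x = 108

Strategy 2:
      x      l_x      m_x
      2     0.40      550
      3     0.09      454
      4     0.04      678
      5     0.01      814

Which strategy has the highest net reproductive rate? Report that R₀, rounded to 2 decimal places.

Strategy 1: R₀ = 0.46×0 + 0.25×0 + 0.06×665 + 0.02×108 = 42.0600
Strategy 2: R₀ = 0.40×550 + 0.09×454 + 0.04×678 + 0.01×814 = 296.1200
Highest R₀: strategy 2 with 296.1200.

296.12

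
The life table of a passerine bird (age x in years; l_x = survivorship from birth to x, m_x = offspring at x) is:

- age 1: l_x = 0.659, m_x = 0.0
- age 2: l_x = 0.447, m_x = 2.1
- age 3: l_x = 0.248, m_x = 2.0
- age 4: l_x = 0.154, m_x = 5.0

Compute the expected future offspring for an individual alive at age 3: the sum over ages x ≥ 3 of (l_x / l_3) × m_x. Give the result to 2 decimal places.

l_3 = 0.248. Conditional survival from age 3 to x is l_x / l_3.
  x=3: (0.248/0.248) × 2.0 = 2.0000
  x=4: (0.154/0.248) × 5.0 = 3.1048
Sum = 2.0000 + 3.1048 = 5.1048

5.10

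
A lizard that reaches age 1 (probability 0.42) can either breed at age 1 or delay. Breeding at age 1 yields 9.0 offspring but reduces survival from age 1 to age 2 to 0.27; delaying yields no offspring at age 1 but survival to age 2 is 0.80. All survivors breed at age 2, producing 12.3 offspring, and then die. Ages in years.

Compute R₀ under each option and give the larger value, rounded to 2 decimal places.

5.17

breed at age 1: R₀ = 0.42 × (9.0 + 0.27 × 12.3) = 0.42 × 12.3210 = 5.1748
delay to age 2: R₀ = 0.42 × (0.80 × 12.3) = 0.42 × 9.8400 = 4.1328
Higher: breed at age 1 (5.1748).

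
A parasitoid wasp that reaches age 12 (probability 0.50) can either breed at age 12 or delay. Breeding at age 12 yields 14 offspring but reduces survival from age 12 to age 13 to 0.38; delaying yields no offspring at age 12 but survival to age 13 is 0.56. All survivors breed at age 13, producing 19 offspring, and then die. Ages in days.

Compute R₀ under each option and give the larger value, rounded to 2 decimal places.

breed at age 12: R₀ = 0.50 × (14 + 0.38 × 19) = 0.50 × 21.2200 = 10.6100
delay to age 13: R₀ = 0.50 × (0.56 × 19) = 0.50 × 10.6400 = 5.3200
Higher: breed at age 12 (10.6100).

10.61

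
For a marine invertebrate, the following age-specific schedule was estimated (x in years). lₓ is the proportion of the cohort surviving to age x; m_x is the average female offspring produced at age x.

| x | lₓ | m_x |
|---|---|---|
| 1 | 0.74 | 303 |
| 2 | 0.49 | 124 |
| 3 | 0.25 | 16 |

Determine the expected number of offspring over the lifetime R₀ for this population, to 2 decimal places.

R₀ = Σ lₓ m_x:
  age 1: 0.74 × 303 = 224.2200
  age 2: 0.49 × 124 = 60.7600
  age 3: 0.25 × 16 = 4.0000
R₀ = 224.2200 + 60.7600 + 4.0000 = 288.9800

288.98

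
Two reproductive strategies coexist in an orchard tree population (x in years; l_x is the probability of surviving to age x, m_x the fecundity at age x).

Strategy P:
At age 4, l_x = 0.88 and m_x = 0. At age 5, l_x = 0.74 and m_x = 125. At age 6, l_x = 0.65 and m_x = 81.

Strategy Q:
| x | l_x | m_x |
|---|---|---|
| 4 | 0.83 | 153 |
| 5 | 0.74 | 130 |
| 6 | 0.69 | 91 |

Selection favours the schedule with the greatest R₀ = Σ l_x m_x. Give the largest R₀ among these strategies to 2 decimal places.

285.98

Strategy P: R₀ = 0.88×0 + 0.74×125 + 0.65×81 = 145.1500
Strategy Q: R₀ = 0.83×153 + 0.74×130 + 0.69×91 = 285.9800
Highest R₀: strategy Q with 285.9800.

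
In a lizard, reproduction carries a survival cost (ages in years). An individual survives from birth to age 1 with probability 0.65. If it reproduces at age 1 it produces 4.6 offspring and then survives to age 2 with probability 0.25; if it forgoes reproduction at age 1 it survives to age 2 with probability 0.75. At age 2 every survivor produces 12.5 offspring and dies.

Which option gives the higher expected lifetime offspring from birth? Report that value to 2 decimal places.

breed at age 1: R₀ = 0.65 × (4.6 + 0.25 × 12.5) = 0.65 × 7.7250 = 5.0213
delay to age 2: R₀ = 0.65 × (0.75 × 12.5) = 0.65 × 9.3750 = 6.0938
Higher: delay to age 2 (6.0938).

6.09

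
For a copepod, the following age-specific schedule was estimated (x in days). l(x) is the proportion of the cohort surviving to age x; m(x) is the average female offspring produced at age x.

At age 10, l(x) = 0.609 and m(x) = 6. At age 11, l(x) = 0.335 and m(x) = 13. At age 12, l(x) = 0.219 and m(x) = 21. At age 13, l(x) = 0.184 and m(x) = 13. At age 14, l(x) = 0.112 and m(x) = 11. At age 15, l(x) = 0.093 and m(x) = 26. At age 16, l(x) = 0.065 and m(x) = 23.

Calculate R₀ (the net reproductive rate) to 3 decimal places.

20.145

R₀ = Σ l(x) m(x):
  age 10: 0.609 × 6 = 3.6540
  age 11: 0.335 × 13 = 4.3550
  age 12: 0.219 × 21 = 4.5990
  age 13: 0.184 × 13 = 2.3920
  age 14: 0.112 × 11 = 1.2320
  age 15: 0.093 × 26 = 2.4180
  age 16: 0.065 × 23 = 1.4950
R₀ = 3.6540 + 4.3550 + 4.5990 + 2.3920 + 1.2320 + 2.4180 + 1.4950 = 20.1450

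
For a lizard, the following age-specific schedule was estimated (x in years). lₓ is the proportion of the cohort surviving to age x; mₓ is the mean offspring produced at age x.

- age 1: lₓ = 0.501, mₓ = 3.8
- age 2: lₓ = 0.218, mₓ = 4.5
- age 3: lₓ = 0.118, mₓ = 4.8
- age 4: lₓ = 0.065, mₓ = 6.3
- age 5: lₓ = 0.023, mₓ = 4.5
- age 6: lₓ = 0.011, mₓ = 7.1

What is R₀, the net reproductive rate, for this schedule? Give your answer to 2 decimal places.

4.04

R₀ = Σ lₓ mₓ:
  age 1: 0.501 × 3.8 = 1.9038
  age 2: 0.218 × 4.5 = 0.9810
  age 3: 0.118 × 4.8 = 0.5664
  age 4: 0.065 × 6.3 = 0.4095
  age 5: 0.023 × 4.5 = 0.1035
  age 6: 0.011 × 7.1 = 0.0781
R₀ = 1.9038 + 0.9810 + 0.5664 + 0.4095 + 0.1035 + 0.0781 = 4.0423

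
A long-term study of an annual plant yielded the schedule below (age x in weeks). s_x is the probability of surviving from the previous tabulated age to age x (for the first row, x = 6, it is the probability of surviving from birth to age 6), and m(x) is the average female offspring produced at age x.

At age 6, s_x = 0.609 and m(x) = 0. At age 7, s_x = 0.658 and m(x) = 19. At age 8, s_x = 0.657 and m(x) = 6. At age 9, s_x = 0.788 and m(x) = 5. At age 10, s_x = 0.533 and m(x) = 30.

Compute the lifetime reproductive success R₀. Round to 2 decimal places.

Survivorship from birth: l_x = s_6·s_7·…·s_x.
  l_6 = 0.60900
  l_7 = 0.40072
  l_8 = 0.26327
  l_9 = 0.20746
  l_10 = 0.11058
R₀ = Σ l_x m(x):
  age 6: 0.60900 × 0 = 0.0000
  age 7: 0.40072 × 19 = 7.6137
  age 8: 0.26327 × 6 = 1.5796
  age 9: 0.20746 × 5 = 1.0373
  age 10: 0.11058 × 30 = 3.3174
R₀ = 0.0000 + 7.6137 + 1.5796 + 1.0373 + 3.3174 = 13.5480

13.55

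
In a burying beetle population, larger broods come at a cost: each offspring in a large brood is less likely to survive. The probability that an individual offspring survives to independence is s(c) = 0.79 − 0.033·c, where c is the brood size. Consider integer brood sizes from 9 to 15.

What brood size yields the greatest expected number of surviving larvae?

12

Expected surviving larvae = c × s(c):
  c=9: 9 × 0.493 = 4.437
  c=10: 10 × 0.460 = 4.600
  c=11: 11 × 0.427 = 4.697
  c=12: 12 × 0.394 = 4.728
  c=13: 13 × 0.361 = 4.693
  c=14: 14 × 0.328 = 4.592
  c=15: 15 × 0.295 = 4.425
Maximum at c = 12 (4.728 surviving larvae).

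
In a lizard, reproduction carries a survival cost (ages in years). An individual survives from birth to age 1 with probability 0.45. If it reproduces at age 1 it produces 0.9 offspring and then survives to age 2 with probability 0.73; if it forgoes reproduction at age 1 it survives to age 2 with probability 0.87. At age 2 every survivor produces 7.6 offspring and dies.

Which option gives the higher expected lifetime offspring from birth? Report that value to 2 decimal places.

2.98

breed at age 1: R₀ = 0.45 × (0.9 + 0.73 × 7.6) = 0.45 × 6.4480 = 2.9016
delay to age 2: R₀ = 0.45 × (0.87 × 7.6) = 0.45 × 6.6120 = 2.9754
Higher: delay to age 2 (2.9754).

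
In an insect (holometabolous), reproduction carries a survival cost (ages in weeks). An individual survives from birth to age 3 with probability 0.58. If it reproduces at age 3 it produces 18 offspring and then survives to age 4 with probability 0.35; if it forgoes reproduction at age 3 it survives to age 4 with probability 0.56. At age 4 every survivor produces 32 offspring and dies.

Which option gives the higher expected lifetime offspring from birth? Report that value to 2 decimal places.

16.94

breed at age 3: R₀ = 0.58 × (18 + 0.35 × 32) = 0.58 × 29.2000 = 16.9360
delay to age 4: R₀ = 0.58 × (0.56 × 32) = 0.58 × 17.9200 = 10.3936
Higher: breed at age 3 (16.9360).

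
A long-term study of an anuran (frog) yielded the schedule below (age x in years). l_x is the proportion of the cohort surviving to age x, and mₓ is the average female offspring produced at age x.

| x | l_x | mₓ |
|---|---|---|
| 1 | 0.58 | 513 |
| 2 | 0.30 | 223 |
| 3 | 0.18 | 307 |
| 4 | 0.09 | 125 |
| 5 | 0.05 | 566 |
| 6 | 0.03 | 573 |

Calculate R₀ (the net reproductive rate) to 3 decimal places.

476.440

R₀ = Σ l_x mₓ:
  age 1: 0.58 × 513 = 297.5400
  age 2: 0.30 × 223 = 66.9000
  age 3: 0.18 × 307 = 55.2600
  age 4: 0.09 × 125 = 11.2500
  age 5: 0.05 × 566 = 28.3000
  age 6: 0.03 × 573 = 17.1900
R₀ = 297.5400 + 66.9000 + 55.2600 + 11.2500 + 28.3000 + 17.1900 = 476.4400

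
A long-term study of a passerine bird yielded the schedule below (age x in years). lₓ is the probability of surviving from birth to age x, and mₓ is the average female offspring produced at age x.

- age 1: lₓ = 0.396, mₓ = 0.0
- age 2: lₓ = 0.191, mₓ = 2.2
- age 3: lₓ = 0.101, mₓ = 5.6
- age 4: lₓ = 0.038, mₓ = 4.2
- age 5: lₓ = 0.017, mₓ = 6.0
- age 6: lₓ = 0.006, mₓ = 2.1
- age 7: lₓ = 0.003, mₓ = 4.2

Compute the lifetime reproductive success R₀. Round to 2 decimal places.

R₀ = Σ lₓ mₓ:
  age 1: 0.396 × 0.0 = 0.0000
  age 2: 0.191 × 2.2 = 0.4202
  age 3: 0.101 × 5.6 = 0.5656
  age 4: 0.038 × 4.2 = 0.1596
  age 5: 0.017 × 6.0 = 0.1020
  age 6: 0.006 × 2.1 = 0.0126
  age 7: 0.003 × 4.2 = 0.0126
R₀ = 0.0000 + 0.4202 + 0.5656 + 0.1596 + 0.1020 + 0.0126 + 0.0126 = 1.2726

1.27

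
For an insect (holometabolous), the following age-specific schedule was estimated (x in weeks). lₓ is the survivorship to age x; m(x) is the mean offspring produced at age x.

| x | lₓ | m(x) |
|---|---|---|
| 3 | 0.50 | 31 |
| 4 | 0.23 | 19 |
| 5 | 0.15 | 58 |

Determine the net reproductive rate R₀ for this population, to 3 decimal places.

28.570

R₀ = Σ lₓ m(x):
  age 3: 0.50 × 31 = 15.5000
  age 4: 0.23 × 19 = 4.3700
  age 5: 0.15 × 58 = 8.7000
R₀ = 15.5000 + 4.3700 + 8.7000 = 28.5700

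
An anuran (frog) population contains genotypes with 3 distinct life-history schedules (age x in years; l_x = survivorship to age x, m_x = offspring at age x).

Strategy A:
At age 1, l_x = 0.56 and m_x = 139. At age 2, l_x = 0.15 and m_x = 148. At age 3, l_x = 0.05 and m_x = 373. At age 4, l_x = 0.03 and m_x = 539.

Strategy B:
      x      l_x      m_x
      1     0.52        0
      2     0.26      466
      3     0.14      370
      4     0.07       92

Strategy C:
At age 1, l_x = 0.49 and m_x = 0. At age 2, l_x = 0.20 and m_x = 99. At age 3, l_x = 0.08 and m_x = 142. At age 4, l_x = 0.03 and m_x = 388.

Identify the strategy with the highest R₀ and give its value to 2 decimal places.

Strategy A: R₀ = 0.56×139 + 0.15×148 + 0.05×373 + 0.03×539 = 134.8600
Strategy B: R₀ = 0.52×0 + 0.26×466 + 0.14×370 + 0.07×92 = 179.4000
Strategy C: R₀ = 0.49×0 + 0.20×99 + 0.08×142 + 0.03×388 = 42.8000
Highest R₀: strategy B with 179.4000.

179.40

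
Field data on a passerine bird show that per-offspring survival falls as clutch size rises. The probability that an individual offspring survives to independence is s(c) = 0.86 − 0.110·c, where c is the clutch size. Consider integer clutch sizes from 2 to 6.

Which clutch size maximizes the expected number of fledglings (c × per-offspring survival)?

Expected fledglings = c × s(c):
  c=2: 2 × 0.640 = 1.280
  c=3: 3 × 0.530 = 1.590
  c=4: 4 × 0.420 = 1.680
  c=5: 5 × 0.310 = 1.550
  c=6: 6 × 0.200 = 1.200
Maximum at c = 4 (1.680 fledglings).

4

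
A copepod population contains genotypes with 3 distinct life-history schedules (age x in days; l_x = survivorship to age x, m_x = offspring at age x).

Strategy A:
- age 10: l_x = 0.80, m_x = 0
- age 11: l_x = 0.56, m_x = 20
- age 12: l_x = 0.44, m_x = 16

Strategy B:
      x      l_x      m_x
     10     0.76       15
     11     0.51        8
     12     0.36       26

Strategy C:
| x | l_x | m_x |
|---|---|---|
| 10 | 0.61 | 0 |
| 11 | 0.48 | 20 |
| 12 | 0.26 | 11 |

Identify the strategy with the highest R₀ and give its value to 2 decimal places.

Strategy A: R₀ = 0.80×0 + 0.56×20 + 0.44×16 = 18.2400
Strategy B: R₀ = 0.76×15 + 0.51×8 + 0.36×26 = 24.8400
Strategy C: R₀ = 0.61×0 + 0.48×20 + 0.26×11 = 12.4600
Highest R₀: strategy B with 24.8400.

24.84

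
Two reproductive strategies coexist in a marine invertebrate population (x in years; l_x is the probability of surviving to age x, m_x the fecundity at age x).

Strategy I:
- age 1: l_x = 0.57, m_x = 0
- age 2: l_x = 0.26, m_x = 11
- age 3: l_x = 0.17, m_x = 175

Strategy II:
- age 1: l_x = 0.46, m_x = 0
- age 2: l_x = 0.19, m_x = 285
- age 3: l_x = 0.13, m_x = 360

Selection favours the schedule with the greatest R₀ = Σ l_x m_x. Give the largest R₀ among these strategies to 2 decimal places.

100.95

Strategy I: R₀ = 0.57×0 + 0.26×11 + 0.17×175 = 32.6100
Strategy II: R₀ = 0.46×0 + 0.19×285 + 0.13×360 = 100.9500
Highest R₀: strategy II with 100.9500.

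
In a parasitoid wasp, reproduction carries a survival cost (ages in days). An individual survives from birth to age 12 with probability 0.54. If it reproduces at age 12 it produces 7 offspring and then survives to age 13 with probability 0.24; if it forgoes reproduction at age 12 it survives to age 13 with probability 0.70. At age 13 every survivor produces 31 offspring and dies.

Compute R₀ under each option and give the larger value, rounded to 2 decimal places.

breed at age 12: R₀ = 0.54 × (7 + 0.24 × 31) = 0.54 × 14.4400 = 7.7976
delay to age 13: R₀ = 0.54 × (0.70 × 31) = 0.54 × 21.7000 = 11.7180
Higher: delay to age 13 (11.7180).

11.72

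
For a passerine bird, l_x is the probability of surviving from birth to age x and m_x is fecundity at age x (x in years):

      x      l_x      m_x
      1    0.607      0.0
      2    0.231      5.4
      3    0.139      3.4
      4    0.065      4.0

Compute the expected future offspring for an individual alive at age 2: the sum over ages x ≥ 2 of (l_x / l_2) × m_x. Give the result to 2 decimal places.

l_2 = 0.231. Conditional survival from age 2 to x is l_x / l_2.
  x=2: (0.231/0.231) × 5.4 = 5.4000
  x=3: (0.139/0.231) × 3.4 = 2.0459
  x=4: (0.065/0.231) × 4.0 = 1.1255
Sum = 5.4000 + 2.0459 + 1.1255 = 8.5714

8.57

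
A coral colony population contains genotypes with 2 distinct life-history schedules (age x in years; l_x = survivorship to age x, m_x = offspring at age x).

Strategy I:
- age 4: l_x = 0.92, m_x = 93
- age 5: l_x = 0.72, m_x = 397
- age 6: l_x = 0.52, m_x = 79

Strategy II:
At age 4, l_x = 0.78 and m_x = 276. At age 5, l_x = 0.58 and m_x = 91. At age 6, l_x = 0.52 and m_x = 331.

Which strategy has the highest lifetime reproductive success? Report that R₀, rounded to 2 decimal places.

440.18

Strategy I: R₀ = 0.92×93 + 0.72×397 + 0.52×79 = 412.4800
Strategy II: R₀ = 0.78×276 + 0.58×91 + 0.52×331 = 440.1800
Highest R₀: strategy II with 440.1800.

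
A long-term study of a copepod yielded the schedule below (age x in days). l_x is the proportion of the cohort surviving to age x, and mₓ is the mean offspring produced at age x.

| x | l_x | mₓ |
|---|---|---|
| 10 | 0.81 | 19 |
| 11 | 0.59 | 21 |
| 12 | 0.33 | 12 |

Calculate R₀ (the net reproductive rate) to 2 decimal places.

31.74

R₀ = Σ l_x mₓ:
  age 10: 0.81 × 19 = 15.3900
  age 11: 0.59 × 21 = 12.3900
  age 12: 0.33 × 12 = 3.9600
R₀ = 15.3900 + 12.3900 + 3.9600 = 31.7400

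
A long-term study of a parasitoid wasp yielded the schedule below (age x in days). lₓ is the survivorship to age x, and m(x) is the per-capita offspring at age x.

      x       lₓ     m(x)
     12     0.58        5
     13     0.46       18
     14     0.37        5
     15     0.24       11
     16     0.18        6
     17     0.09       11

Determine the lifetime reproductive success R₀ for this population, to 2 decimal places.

R₀ = Σ lₓ m(x):
  age 12: 0.58 × 5 = 2.9000
  age 13: 0.46 × 18 = 8.2800
  age 14: 0.37 × 5 = 1.8500
  age 15: 0.24 × 11 = 2.6400
  age 16: 0.18 × 6 = 1.0800
  age 17: 0.09 × 11 = 0.9900
R₀ = 2.9000 + 8.2800 + 1.8500 + 2.6400 + 1.0800 + 0.9900 = 17.7400

17.74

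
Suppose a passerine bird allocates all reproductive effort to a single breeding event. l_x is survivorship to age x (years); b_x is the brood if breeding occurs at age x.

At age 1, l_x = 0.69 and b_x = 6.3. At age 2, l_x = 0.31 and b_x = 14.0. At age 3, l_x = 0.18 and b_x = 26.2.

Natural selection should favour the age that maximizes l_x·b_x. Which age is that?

3

Expected offspring if breeding at age x = l_x × b_x:
  age 1: 0.69 × 6.3 = 4.347
  age 2: 0.31 × 14.0 = 4.340
  age 3: 0.18 × 26.2 = 4.716
Maximum at age 3 (4.716).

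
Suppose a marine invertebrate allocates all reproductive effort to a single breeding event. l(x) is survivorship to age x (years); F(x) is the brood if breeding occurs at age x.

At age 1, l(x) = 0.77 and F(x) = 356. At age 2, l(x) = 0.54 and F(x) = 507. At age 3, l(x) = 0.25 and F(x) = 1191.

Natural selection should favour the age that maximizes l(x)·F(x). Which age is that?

3

Expected offspring if breeding at age x = l(x) × F(x):
  age 1: 0.77 × 356 = 274.120
  age 2: 0.54 × 507 = 273.780
  age 3: 0.25 × 1191 = 297.750
Maximum at age 3 (297.750).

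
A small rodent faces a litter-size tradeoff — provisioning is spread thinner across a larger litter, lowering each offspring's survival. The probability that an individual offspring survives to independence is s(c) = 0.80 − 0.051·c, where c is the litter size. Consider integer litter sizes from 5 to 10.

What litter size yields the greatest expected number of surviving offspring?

Expected surviving offspring = c × s(c):
  c=5: 5 × 0.545 = 2.725
  c=6: 6 × 0.494 = 2.964
  c=7: 7 × 0.443 = 3.101
  c=8: 8 × 0.392 = 3.136
  c=9: 9 × 0.341 = 3.069
  c=10: 10 × 0.290 = 2.900
Maximum at c = 8 (3.136 surviving offspring).

8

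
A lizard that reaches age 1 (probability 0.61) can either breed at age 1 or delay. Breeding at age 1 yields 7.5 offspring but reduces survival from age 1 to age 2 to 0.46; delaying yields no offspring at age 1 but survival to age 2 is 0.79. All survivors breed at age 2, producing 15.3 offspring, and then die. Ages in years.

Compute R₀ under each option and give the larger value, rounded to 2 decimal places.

8.87

breed at age 1: R₀ = 0.61 × (7.5 + 0.46 × 15.3) = 0.61 × 14.5380 = 8.8682
delay to age 2: R₀ = 0.61 × (0.79 × 15.3) = 0.61 × 12.0870 = 7.3731
Higher: breed at age 1 (8.8682).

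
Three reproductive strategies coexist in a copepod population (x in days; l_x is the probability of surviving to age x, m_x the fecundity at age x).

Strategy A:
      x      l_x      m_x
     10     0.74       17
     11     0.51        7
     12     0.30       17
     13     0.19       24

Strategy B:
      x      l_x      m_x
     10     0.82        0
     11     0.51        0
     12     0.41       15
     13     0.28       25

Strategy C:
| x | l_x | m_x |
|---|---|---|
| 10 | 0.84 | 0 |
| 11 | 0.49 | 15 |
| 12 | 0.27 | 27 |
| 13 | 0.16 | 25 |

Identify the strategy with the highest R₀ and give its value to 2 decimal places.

25.81

Strategy A: R₀ = 0.74×17 + 0.51×7 + 0.30×17 + 0.19×24 = 25.8100
Strategy B: R₀ = 0.82×0 + 0.51×0 + 0.41×15 + 0.28×25 = 13.1500
Strategy C: R₀ = 0.84×0 + 0.49×15 + 0.27×27 + 0.16×25 = 18.6400
Highest R₀: strategy A with 25.8100.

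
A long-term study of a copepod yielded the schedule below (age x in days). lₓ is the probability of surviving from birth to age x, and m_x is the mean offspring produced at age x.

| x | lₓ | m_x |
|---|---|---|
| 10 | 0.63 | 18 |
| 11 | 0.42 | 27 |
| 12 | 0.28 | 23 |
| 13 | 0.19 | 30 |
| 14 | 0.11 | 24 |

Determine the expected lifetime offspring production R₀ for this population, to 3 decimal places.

R₀ = Σ lₓ m_x:
  age 10: 0.63 × 18 = 11.3400
  age 11: 0.42 × 27 = 11.3400
  age 12: 0.28 × 23 = 6.4400
  age 13: 0.19 × 30 = 5.7000
  age 14: 0.11 × 24 = 2.6400
R₀ = 11.3400 + 11.3400 + 6.4400 + 5.7000 + 2.6400 = 37.4600

37.460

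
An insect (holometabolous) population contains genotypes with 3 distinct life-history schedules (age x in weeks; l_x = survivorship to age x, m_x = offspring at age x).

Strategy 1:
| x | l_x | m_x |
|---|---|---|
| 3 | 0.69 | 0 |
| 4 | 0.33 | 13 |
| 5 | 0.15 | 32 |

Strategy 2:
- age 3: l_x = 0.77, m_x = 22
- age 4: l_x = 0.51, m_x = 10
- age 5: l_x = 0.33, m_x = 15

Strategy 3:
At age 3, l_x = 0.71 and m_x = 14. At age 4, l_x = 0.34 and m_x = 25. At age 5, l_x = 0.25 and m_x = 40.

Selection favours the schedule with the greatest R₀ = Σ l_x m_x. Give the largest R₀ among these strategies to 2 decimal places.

Strategy 1: R₀ = 0.69×0 + 0.33×13 + 0.15×32 = 9.0900
Strategy 2: R₀ = 0.77×22 + 0.51×10 + 0.33×15 = 26.9900
Strategy 3: R₀ = 0.71×14 + 0.34×25 + 0.25×40 = 28.4400
Highest R₀: strategy 3 with 28.4400.

28.44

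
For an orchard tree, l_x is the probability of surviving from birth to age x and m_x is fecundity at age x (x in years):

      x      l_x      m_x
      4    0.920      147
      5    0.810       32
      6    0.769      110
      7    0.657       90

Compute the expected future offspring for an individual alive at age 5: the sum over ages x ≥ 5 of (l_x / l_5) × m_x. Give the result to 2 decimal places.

209.43

l_5 = 0.810. Conditional survival from age 5 to x is l_x / l_5.
  x=5: (0.810/0.810) × 32 = 32.0000
  x=6: (0.769/0.810) × 110 = 104.4321
  x=7: (0.657/0.810) × 90 = 73.0000
Sum = 32.0000 + 104.4321 + 73.0000 = 209.4321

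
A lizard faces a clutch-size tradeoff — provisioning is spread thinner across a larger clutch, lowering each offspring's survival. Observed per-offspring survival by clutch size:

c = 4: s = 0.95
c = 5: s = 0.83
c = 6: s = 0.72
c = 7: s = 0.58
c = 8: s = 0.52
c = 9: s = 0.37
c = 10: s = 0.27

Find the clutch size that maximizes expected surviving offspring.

Expected surviving offspring = c × s(c):
  c=4: 4 × 0.95 = 3.800
  c=5: 5 × 0.83 = 4.150
  c=6: 6 × 0.72 = 4.320
  c=7: 7 × 0.58 = 4.060
  c=8: 8 × 0.52 = 4.160
  c=9: 9 × 0.37 = 3.330
  c=10: 10 × 0.27 = 2.700
Maximum at c = 6 (4.320 surviving offspring).

6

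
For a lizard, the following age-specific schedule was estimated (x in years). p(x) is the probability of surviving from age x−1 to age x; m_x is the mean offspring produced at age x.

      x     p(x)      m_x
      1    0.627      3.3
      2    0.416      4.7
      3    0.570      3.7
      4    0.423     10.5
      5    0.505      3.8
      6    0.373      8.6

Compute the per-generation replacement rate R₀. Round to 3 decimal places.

4.728

Survivorship from birth: l_x = p_1·p_2·…·p_x.
  l_1 = 0.62700
  l_2 = 0.26083
  l_3 = 0.14867
  l_4 = 0.06289
  l_5 = 0.03176
  l_6 = 0.01185
R₀ = Σ l_x m_x:
  age 1: 0.62700 × 3.3 = 2.0691
  age 2: 0.26083 × 4.7 = 1.2259
  age 3: 0.14867 × 3.7 = 0.5501
  age 4: 0.06289 × 10.5 = 0.6603
  age 5: 0.03176 × 3.8 = 0.1207
  age 6: 0.01185 × 8.6 = 0.1019
R₀ = 2.0691 + 1.2259 + 0.5501 + 0.6603 + 0.1207 + 0.1019 = 4.7280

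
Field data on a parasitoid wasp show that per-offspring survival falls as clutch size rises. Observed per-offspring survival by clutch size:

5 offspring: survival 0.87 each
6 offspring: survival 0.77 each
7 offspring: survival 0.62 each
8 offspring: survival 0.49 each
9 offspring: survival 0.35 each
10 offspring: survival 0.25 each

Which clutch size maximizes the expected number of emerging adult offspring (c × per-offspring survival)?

6

Expected emerging adult offspring = c × s(c):
  c=5: 5 × 0.87 = 4.350
  c=6: 6 × 0.77 = 4.620
  c=7: 7 × 0.62 = 4.340
  c=8: 8 × 0.49 = 3.920
  c=9: 9 × 0.35 = 3.150
  c=10: 10 × 0.25 = 2.500
Maximum at c = 6 (4.620 emerging adult offspring).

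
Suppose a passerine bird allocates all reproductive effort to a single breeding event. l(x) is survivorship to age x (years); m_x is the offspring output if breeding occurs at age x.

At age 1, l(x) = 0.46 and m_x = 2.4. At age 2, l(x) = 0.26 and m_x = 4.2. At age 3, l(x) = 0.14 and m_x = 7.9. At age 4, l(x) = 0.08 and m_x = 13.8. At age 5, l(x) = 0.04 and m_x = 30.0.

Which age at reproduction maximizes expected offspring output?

Expected offspring if breeding at age x = l(x) × m_x:
  age 1: 0.46 × 2.4 = 1.104
  age 2: 0.26 × 4.2 = 1.092
  age 3: 0.14 × 7.9 = 1.106
  age 4: 0.08 × 13.8 = 1.104
  age 5: 0.04 × 30.0 = 1.200
Maximum at age 5 (1.200).

5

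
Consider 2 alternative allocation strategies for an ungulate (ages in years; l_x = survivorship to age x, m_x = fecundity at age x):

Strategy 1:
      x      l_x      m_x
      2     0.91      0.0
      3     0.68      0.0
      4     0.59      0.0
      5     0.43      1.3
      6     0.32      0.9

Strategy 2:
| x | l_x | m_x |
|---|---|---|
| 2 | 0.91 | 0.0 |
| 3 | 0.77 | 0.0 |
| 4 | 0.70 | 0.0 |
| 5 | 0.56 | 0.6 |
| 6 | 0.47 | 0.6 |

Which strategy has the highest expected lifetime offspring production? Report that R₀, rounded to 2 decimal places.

Strategy 1: R₀ = 0.91×0.0 + 0.68×0.0 + 0.59×0.0 + 0.43×1.3 + 0.32×0.9 = 0.8470
Strategy 2: R₀ = 0.91×0.0 + 0.77×0.0 + 0.70×0.0 + 0.56×0.6 + 0.47×0.6 = 0.6180
Highest R₀: strategy 1 with 0.8470.

0.85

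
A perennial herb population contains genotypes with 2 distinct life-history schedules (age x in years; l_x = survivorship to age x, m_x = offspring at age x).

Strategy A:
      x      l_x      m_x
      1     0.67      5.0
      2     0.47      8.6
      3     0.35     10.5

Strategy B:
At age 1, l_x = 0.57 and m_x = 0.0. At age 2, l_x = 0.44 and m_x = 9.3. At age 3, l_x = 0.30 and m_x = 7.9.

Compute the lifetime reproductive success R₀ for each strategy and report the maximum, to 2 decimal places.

11.07

Strategy A: R₀ = 0.67×5.0 + 0.47×8.6 + 0.35×10.5 = 11.0670
Strategy B: R₀ = 0.57×0.0 + 0.44×9.3 + 0.30×7.9 = 6.4620
Highest R₀: strategy A with 11.0670.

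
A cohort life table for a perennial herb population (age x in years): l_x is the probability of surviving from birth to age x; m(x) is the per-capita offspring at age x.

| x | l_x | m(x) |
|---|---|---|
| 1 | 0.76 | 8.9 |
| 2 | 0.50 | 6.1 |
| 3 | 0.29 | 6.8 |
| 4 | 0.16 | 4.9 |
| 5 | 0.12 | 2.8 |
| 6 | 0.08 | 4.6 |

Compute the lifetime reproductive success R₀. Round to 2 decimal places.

R₀ = Σ l_x m(x):
  age 1: 0.76 × 8.9 = 6.7640
  age 2: 0.50 × 6.1 = 3.0500
  age 3: 0.29 × 6.8 = 1.9720
  age 4: 0.16 × 4.9 = 0.7840
  age 5: 0.12 × 2.8 = 0.3360
  age 6: 0.08 × 4.6 = 0.3680
R₀ = 6.7640 + 3.0500 + 1.9720 + 0.7840 + 0.3360 + 0.3680 = 13.2740

13.27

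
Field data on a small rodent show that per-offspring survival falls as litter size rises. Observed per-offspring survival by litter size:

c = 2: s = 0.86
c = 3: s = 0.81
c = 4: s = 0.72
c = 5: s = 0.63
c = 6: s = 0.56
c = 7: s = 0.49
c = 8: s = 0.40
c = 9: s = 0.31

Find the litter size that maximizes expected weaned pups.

7

Expected weaned pups = c × s(c):
  c=2: 2 × 0.86 = 1.720
  c=3: 3 × 0.81 = 2.430
  c=4: 4 × 0.72 = 2.880
  c=5: 5 × 0.63 = 3.150
  c=6: 6 × 0.56 = 3.360
  c=7: 7 × 0.49 = 3.430
  c=8: 8 × 0.40 = 3.200
  c=9: 9 × 0.31 = 2.790
Maximum at c = 7 (3.430 weaned pups).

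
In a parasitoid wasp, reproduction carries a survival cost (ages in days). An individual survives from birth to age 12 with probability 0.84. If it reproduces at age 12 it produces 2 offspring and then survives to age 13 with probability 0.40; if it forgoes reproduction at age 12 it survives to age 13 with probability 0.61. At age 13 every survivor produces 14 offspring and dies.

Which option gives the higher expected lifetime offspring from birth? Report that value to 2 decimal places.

breed at age 12: R₀ = 0.84 × (2 + 0.40 × 14) = 0.84 × 7.6000 = 6.3840
delay to age 13: R₀ = 0.84 × (0.61 × 14) = 0.84 × 8.5400 = 7.1736
Higher: delay to age 13 (7.1736).

7.17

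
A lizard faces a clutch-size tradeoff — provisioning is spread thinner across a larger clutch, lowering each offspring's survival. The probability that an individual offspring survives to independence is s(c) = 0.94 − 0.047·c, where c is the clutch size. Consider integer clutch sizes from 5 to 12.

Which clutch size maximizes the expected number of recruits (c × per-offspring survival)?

10

Expected recruits = c × s(c):
  c=5: 5 × 0.705 = 3.525
  c=6: 6 × 0.658 = 3.948
  c=7: 7 × 0.611 = 4.277
  c=8: 8 × 0.564 = 4.512
  c=9: 9 × 0.517 = 4.653
  c=10: 10 × 0.470 = 4.700
  c=11: 11 × 0.423 = 4.653
  c=12: 12 × 0.376 = 4.512
Maximum at c = 10 (4.700 recruits).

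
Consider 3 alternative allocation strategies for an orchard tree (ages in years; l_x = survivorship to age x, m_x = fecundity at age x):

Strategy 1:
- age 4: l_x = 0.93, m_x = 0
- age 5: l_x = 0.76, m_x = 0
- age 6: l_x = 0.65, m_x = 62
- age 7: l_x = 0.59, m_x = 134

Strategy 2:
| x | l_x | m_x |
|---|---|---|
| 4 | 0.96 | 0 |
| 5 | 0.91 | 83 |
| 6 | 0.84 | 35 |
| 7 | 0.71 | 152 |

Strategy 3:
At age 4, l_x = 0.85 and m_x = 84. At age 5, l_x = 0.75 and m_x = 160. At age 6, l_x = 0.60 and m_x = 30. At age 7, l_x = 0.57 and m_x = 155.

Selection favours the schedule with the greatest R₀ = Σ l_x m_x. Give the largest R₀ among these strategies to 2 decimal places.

297.75

Strategy 1: R₀ = 0.93×0 + 0.76×0 + 0.65×62 + 0.59×134 = 119.3600
Strategy 2: R₀ = 0.96×0 + 0.91×83 + 0.84×35 + 0.71×152 = 212.8500
Strategy 3: R₀ = 0.85×84 + 0.75×160 + 0.60×30 + 0.57×155 = 297.7500
Highest R₀: strategy 3 with 297.7500.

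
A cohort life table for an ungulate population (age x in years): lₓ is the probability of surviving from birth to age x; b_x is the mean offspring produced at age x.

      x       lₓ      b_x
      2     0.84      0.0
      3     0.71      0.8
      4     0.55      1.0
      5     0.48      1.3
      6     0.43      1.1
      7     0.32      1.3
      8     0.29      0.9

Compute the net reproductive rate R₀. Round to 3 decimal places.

R₀ = Σ lₓ b_x:
  age 2: 0.84 × 0.0 = 0.0000
  age 3: 0.71 × 0.8 = 0.5680
  age 4: 0.55 × 1.0 = 0.5500
  age 5: 0.48 × 1.3 = 0.6240
  age 6: 0.43 × 1.1 = 0.4730
  age 7: 0.32 × 1.3 = 0.4160
  age 8: 0.29 × 0.9 = 0.2610
R₀ = 0.0000 + 0.5680 + 0.5500 + 0.6240 + 0.4730 + 0.4160 + 0.2610 = 2.8920

2.892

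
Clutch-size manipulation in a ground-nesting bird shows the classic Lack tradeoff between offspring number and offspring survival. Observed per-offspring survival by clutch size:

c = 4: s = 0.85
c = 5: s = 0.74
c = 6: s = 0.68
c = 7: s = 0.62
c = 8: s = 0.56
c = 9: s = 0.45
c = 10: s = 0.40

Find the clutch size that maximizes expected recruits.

8

Expected recruits = c × s(c):
  c=4: 4 × 0.85 = 3.400
  c=5: 5 × 0.74 = 3.700
  c=6: 6 × 0.68 = 4.080
  c=7: 7 × 0.62 = 4.340
  c=8: 8 × 0.56 = 4.480
  c=9: 9 × 0.45 = 4.050
  c=10: 10 × 0.40 = 4.000
Maximum at c = 8 (4.480 recruits).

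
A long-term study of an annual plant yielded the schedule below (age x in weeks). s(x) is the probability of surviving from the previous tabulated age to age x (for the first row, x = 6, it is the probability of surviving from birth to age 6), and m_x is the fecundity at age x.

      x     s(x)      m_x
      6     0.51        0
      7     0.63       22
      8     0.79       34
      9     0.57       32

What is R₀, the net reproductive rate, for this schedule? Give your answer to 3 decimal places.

Survivorship from birth: l_x = s_6·s_7·…·s_x.
  l_6 = 0.51000
  l_7 = 0.32130
  l_8 = 0.25383
  l_9 = 0.14468
R₀ = Σ l_x m_x:
  age 6: 0.51000 × 0 = 0.0000
  age 7: 0.32130 × 22 = 7.0686
  age 8: 0.25383 × 34 = 8.6302
  age 9: 0.14468 × 32 = 4.6298
R₀ = 0.0000 + 7.0686 + 8.6302 + 4.6298 = 20.3286

20.329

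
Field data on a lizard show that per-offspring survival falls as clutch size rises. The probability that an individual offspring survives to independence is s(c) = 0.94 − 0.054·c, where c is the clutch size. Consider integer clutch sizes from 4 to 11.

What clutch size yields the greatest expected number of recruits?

9

Expected recruits = c × s(c):
  c=4: 4 × 0.724 = 2.896
  c=5: 5 × 0.670 = 3.350
  c=6: 6 × 0.616 = 3.696
  c=7: 7 × 0.562 = 3.934
  c=8: 8 × 0.508 = 4.064
  c=9: 9 × 0.454 = 4.086
  c=10: 10 × 0.400 = 4.000
  c=11: 11 × 0.346 = 3.806
Maximum at c = 9 (4.086 recruits).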